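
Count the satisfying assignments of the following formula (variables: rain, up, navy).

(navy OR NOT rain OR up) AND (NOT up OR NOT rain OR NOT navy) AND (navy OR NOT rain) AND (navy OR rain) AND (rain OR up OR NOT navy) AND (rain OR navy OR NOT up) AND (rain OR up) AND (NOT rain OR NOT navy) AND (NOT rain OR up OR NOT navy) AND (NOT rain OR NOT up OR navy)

There are 2^3 = 8 truth assignments over (rain, up, navy).
Check each against the 10 clauses (columns in the order rain, up, navy):
  F F F  ✗ fails (navy OR rain)
  F F T  ✗ fails (rain OR up OR NOT navy)
  F T F  ✗ fails (navy OR rain)
  F T T  ✓ satisfies all
  T F F  ✗ fails (navy OR NOT rain OR up)
  T F T  ✗ fails (NOT rain OR NOT navy)
  T T F  ✗ fails (navy OR NOT rain)
  T T T  ✗ fails (NOT up OR NOT rain OR NOT navy)
1 of the 8 rows is a model.

1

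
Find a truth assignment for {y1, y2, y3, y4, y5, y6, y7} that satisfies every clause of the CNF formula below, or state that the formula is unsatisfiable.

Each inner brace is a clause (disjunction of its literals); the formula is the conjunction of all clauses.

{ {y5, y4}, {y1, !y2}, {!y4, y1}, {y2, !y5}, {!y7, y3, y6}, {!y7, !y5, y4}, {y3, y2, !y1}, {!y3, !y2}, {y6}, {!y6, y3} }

y1: true; y2: false; y3: true; y4: true; y5: false; y6: true; y7: false

(y6) alone gives y6 = true.
(y3) alone gives y3 = true.
(!y2) alone gives y2 = false.
(!y5) alone gives y5 = false.
(y4) alone gives y4 = true.
(y1) alone gives y1 = true.
All clauses hold; y7 can take either value.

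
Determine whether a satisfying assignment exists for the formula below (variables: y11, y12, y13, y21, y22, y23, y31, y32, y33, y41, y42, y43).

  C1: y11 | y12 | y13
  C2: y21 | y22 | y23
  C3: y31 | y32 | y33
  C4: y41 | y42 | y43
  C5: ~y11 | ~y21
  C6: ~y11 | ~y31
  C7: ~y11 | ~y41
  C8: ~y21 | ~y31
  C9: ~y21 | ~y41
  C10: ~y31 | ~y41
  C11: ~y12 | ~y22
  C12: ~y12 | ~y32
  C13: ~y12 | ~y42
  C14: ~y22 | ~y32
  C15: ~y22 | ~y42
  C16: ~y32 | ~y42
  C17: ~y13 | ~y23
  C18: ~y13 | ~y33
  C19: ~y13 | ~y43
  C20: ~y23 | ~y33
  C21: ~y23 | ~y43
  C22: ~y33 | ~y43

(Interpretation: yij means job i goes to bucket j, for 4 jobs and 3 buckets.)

Case y11 = 0:
Case y12 = 1:
The clause (~y22) is unit, so y22 = 0.
The clause (~y32) is unit, so y32 = 0.
The clause (~y42) is unit, so y42 = 0.
Case y21 = 1:
The clause (~y31) is unit, so y31 = 0.
The clause (y33) is unit, so y33 = 1.
The clause (~y41) is unit, so y41 = 0.
The clause (y43) is unit, so y43 = 1.
Now (~y43) is unsatisfied and unit — conflict.
Backtrack on y21: now try y21 = 0.
The clause (y23) is unit, so y23 = 1.
The clause (~y13) is unit, so y13 = 0.
The clause (~y33) is unit, so y33 = 0.
The clause (y31) is unit, so y31 = 1.
The clause (~y41) is unit, so y41 = 0.
The clause (y43) is unit, so y43 = 1.
Now (~y43) is unsatisfied and unit — conflict.
Neither y21 = 1 nor y21 = 0 works.
Backtrack on y12: now try y12 = 0.
The clause (y13) is unit, so y13 = 1.
The clause (~y23) is unit, so y23 = 0.
The clause (~y33) is unit, so y33 = 0.
The clause (~y43) is unit, so y43 = 0.
Case y21 = 1:
The clause (~y31) is unit, so y31 = 0.
The clause (y32) is unit, so y32 = 1.
The clause (~y41) is unit, so y41 = 0.
The clause (y42) is unit, so y42 = 1.
Now (~y42) is unsatisfied and unit — conflict.
Backtrack on y21: now try y21 = 0.
The clause (y22) is unit, so y22 = 1.
The clause (~y32) is unit, so y32 = 0.
The clause (y31) is unit, so y31 = 1.
The clause (~y41) is unit, so y41 = 0.
The clause (y42) is unit, so y42 = 1.
Now (~y42) is unsatisfied and unit — conflict.
Neither y21 = 1 nor y21 = 0 works.
Neither y12 = 1 nor y12 = 0 works.
Backtrack on y11: now try y11 = 1.
The clause (~y21) is unit, so y21 = 0.
The clause (~y31) is unit, so y31 = 0.
The clause (~y41) is unit, so y41 = 0.
Case y22 = 1:
The clause (~y12) is unit, so y12 = 0.
The clause (~y32) is unit, so y32 = 0.
The clause (y33) is unit, so y33 = 1.
The clause (~y42) is unit, so y42 = 0.
The clause (y43) is unit, so y43 = 1.
Now (~y43) is unsatisfied and unit — conflict.
Backtrack on y22: now try y22 = 0.
The clause (y23) is unit, so y23 = 1.
The clause (~y13) is unit, so y13 = 0.
The clause (~y33) is unit, so y33 = 0.
The clause (y32) is unit, so y32 = 1.
The clause (~y12) is unit, so y12 = 0.
The clause (~y42) is unit, so y42 = 0.
The clause (y43) is unit, so y43 = 1.
Now (~y43) is unsatisfied and unit — conflict.
Neither y22 = 1 nor y22 = 0 works.
Neither y11 = 1 nor y11 = 0 works.
No assignment satisfies every clause.

No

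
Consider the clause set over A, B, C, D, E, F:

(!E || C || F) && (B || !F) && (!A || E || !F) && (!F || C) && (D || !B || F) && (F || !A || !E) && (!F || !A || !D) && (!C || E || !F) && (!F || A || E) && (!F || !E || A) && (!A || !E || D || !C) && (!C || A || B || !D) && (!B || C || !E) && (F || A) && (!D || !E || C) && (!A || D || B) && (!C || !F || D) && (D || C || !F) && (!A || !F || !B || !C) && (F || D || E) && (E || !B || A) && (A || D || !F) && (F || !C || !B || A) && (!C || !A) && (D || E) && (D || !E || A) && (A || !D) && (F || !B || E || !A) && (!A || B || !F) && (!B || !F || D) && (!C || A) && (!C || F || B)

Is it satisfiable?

Try B = false.
The clause (!F) is unit, so F = false.
The clause (A) is unit, so A = true.
The clause (!E) is unit, so E = false.
The clause (D) is unit, so D = true.
The clause (!C) is unit, so C = false.
This assignment satisfies each clause.
A satisfying assignment: A ↦ true, B ↦ false, C ↦ false, D ↦ true, E ↦ false, F ↦ false.

Yes, satisfiable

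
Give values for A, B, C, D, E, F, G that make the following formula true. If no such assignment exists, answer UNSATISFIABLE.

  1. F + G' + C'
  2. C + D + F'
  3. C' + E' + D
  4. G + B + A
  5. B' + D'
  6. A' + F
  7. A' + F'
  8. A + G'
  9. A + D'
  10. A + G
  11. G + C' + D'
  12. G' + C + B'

Case B = 0:
Case G = 1:
From the singleton clause (A), A = 1.
From the singleton clause (F), F = 1.
But (F') is also a unit clause — contradiction.
That branch fails; take G = 0 instead.
From the singleton clause (A), A = 1.
From the singleton clause (F), F = 1.
But (F') is also a unit clause — contradiction.
Neither G = 1 nor G = 0 works.
That branch fails; take B = 1 instead.
From the singleton clause (D'), D = 0.
Case C = 1:
From the singleton clause (E'), E = 0.
Case F = 1:
From the singleton clause (A'), A = 0.
From the singleton clause (G'), G = 0.
But (G) is also a unit clause — contradiction.
That branch fails; take F = 0 instead.
From the singleton clause (G'), G = 0.
From the singleton clause (A'), A = 0.
But (A) is also a unit clause — contradiction.
Neither F = 1 nor F = 0 works.
That branch fails; take C = 0 instead.
From the singleton clause (F'), F = 0.
From the singleton clause (A'), A = 0.
From the singleton clause (G'), G = 0.
But (G) is also a unit clause — contradiction.
Neither C = 1 nor C = 0 works.
Neither B = 1 nor B = 0 works.

UNSATISFIABLE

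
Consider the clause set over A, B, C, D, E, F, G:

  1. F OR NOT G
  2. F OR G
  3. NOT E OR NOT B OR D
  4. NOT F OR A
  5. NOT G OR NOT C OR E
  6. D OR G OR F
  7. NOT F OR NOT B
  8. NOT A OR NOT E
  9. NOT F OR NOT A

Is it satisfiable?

Try F = true.
Unit clause (A) forces A = true.
That conflicts with the unit clause (NOT A).
That branch fails; take F = false instead.
Unit clause (NOT G) forces G = false.
That conflicts with the unit clause (G).
Either choice for F ends in contradiction.
No assignment satisfies every clause.

No, unsatisfiable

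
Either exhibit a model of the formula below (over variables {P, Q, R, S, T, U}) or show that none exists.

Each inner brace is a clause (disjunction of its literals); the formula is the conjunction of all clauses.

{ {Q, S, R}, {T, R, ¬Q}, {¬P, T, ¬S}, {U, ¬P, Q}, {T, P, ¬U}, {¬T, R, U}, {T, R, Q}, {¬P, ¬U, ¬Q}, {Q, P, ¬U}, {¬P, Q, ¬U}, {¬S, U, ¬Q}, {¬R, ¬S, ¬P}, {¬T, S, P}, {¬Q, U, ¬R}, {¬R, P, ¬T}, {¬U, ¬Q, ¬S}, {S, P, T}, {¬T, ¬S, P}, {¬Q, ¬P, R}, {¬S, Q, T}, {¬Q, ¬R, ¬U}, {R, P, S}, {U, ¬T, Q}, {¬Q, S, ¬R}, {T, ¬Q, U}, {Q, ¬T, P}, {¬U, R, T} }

Branch on Q: set Q = True.
Branch on T: set T = True.
Branch on R: set R = True.
Unit clause (U) forces U = True.
Now (¬U) is unsatisfied and unit — conflict.
So R must be the other value — set R = False.
Unit clause (U) forces U = True.
Unit clause (¬P) forces P = False.
Unit clause (S) forces S = True.
Now (¬S) is unsatisfied and unit — conflict.
Both values of R lead to a conflict.
So T must be the other value — set T = False.
Unit clause (R) forces R = True.
Unit clause (U) forces U = True.
Now (¬U) is unsatisfied and unit — conflict.
Both values of T lead to a conflict.
So Q must be the other value — set Q = False.
Branch on S: set S = True.
Unit clause (T) forces T = True.
Unit clause (P) forces P = True.
Unit clause (U) forces U = True.
Now (¬U) is unsatisfied and unit — conflict.
So S must be the other value — set S = False.
Unit clause (R) forces R = True.
Branch on U: set U = True.
Unit clause (P) forces P = True.
Now (¬P) is unsatisfied and unit — conflict.
So U must be the other value — set U = False.
Unit clause (¬P) forces P = False.
Unit clause (¬T) forces T = False.
Now (T) is unsatisfied and unit — conflict.
Both values of U lead to a conflict.
Both values of S lead to a conflict.
Both values of Q lead to a conflict.

UNSATISFIABLE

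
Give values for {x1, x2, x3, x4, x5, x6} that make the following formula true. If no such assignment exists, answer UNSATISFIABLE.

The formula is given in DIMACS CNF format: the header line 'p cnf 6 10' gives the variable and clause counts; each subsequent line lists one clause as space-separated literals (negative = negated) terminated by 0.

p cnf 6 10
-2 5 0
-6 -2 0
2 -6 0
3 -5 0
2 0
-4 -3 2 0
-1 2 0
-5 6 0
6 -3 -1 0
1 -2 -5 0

UNSATISFIABLE

(x2) alone gives x2 = True.
(x5) alone gives x5 = True.
(¬x6) alone gives x6 = False.
Now (x6) is unsatisfied and unit — conflict.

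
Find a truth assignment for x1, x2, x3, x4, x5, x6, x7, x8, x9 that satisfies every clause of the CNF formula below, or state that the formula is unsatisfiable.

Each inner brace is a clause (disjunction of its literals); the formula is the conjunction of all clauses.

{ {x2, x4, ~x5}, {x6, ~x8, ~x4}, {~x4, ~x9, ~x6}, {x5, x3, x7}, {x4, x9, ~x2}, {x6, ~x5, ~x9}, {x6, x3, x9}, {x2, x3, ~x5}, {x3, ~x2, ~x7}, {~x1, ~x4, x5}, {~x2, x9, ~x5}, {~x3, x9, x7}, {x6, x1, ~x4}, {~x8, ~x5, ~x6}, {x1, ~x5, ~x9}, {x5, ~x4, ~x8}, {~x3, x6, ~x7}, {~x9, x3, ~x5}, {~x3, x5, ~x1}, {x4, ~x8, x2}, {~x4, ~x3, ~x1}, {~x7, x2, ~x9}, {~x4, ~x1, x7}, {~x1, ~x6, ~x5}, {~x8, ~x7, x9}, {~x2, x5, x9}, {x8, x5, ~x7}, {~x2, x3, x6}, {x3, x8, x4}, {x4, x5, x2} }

x1 ↦ 0; x2 ↦ 0; x3 ↦ 1; x4 ↦ 1; x5 ↦ 1; x6 ↦ 1; x7 ↦ 1; x8 ↦ 0; x9 ↦ 0

Branch on x2: set x2 = 0.
Branch on x4: set x4 = 1.
Branch on x6: set x6 = 1.
Unit clause (~x9) forces x9 = 0.
Branch on x3: set x3 = 1.
Unit clause (x7) forces x7 = 1.
Unit clause (~x1) forces x1 = 0.
Unit clause (~x8) forces x8 = 0.
Unit clause (x5) forces x5 = 1.
All clauses are satisfied.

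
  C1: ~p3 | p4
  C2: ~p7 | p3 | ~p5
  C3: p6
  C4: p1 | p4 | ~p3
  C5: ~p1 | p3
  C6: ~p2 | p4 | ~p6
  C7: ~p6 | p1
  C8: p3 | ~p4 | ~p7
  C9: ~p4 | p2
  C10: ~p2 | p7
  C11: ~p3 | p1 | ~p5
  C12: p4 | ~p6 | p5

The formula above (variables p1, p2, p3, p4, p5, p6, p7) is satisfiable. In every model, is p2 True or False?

Suppose p2 = 0.
Unit clause (p6) forces p6 = 1.
Unit clause (p1) forces p1 = 1.
Unit clause (p3) forces p3 = 1.
Unit clause (p4) forces p4 = 1.
But (~p4) is also a unit clause — contradiction.
So every satisfying assignment has p2 = True.

True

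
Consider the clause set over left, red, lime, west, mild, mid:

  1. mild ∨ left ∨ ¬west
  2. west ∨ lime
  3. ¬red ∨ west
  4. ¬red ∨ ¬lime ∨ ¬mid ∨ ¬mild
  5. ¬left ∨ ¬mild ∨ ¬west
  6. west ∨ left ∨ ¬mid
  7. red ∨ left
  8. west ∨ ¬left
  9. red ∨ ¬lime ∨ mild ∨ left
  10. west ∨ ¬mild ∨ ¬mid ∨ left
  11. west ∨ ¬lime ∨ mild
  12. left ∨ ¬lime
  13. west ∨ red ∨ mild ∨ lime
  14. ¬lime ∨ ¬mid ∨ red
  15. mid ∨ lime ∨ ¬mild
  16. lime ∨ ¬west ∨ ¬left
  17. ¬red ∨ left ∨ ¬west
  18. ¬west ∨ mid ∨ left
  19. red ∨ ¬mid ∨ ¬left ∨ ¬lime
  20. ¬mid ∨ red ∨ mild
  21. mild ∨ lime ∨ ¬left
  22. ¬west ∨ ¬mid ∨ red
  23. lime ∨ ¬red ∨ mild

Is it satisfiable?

Satisfiable

Try west = True.
Try mild = False.
From the singleton clause (left), left = True.
From the singleton clause (lime), lime = True.
Try mid = False.
No clause remains; red is free.
A satisfying assignment: left=True,  red=False,  lime=True,  west=True,  mild=False,  mid=False.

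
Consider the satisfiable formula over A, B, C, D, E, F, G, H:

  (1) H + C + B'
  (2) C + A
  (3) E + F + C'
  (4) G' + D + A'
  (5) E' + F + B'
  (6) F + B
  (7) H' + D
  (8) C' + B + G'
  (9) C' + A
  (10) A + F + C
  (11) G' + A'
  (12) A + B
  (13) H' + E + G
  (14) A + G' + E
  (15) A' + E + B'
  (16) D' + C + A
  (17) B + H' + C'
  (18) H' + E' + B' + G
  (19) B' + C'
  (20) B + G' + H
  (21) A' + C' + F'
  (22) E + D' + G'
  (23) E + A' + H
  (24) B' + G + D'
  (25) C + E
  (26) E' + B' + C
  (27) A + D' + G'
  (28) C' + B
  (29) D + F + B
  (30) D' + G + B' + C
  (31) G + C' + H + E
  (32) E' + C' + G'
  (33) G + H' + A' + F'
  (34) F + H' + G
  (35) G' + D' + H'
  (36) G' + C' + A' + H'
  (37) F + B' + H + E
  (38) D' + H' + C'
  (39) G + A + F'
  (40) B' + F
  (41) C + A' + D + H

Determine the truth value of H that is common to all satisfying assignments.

Suppose H = 1.
The clause (D) is unit, so D = 1.
The clause (G') is unit, so G = 0.
The clause (E) is unit, so E = 1.
The clause (B') is unit, so B = 0.
The clause (F) is unit, so F = 1.
The clause (A) is unit, so A = 1.
Now (A') is unsatisfied and unit — conflict.
So every satisfying assignment has H = False.

False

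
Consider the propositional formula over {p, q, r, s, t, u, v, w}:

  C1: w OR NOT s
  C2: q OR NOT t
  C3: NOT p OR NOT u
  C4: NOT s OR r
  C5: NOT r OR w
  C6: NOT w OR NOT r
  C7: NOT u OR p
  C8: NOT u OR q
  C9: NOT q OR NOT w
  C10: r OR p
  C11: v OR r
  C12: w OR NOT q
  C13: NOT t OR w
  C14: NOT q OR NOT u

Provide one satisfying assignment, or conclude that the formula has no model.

Branch on w: set w = true.
From the singleton clause (NOT r), r = false.
From the singleton clause (NOT s), s = false.
From the singleton clause (NOT q), q = false.
From the singleton clause (NOT t), t = false.
From the singleton clause (NOT u), u = false.
From the singleton clause (p), p = true.
From the singleton clause (v), v = true.
Every clause now holds.

p: true; q: false; r: false; s: false; t: false; u: false; v: true; w: true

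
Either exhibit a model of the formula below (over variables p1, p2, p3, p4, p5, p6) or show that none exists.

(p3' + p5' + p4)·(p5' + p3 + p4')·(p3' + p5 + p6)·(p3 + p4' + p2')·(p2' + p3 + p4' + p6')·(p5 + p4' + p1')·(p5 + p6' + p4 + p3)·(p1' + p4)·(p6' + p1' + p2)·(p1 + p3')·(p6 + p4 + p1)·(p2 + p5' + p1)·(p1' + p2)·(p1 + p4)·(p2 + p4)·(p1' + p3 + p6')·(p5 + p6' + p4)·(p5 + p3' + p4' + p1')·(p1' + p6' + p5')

Suppose p1 = 1.
(p4) alone gives p4 = 1.
(p5) alone gives p5 = 1.
(p3) alone gives p3 = 1.
(p2) alone gives p2 = 1.
(p6') alone gives p6 = 0.
All clauses are satisfied.

p1: 1; p2: 1; p3: 1; p4: 1; p5: 1; p6: 0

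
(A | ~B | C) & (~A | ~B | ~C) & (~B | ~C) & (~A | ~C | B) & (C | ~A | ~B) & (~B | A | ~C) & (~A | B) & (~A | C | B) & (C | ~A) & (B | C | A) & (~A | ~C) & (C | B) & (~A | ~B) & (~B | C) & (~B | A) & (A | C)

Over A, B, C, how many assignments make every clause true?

1

There are 2^3 = 8 truth assignments over (A, B, C).
Split on A. With A = 1, the clauses containing A are satisfied and ~A drops from the rest; 0 of the 2^2 = 4 assignments to the other variables satisfy what remains.
With A = 0, by the same count on the reduced clause set, 1 assignment works.
(One model: A=F, B=F, C=T.)
Total: 0 + 1 = 1.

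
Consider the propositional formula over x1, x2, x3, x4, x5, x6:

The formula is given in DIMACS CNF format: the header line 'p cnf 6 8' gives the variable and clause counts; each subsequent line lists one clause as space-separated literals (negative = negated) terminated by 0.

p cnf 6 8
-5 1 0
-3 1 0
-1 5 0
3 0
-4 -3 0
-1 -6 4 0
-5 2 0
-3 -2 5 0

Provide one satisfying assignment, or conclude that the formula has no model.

The clause (x3) is unit, so x3 = True.
The clause (x1) is unit, so x1 = True.
The clause (x5) is unit, so x5 = True.
The clause (¬x4) is unit, so x4 = False.
The clause (¬x6) is unit, so x6 = False.
The clause (x2) is unit, so x2 = True.
This assignment satisfies each clause.

x1: True, x2: True, x3: True, x4: False, x5: True, x6: False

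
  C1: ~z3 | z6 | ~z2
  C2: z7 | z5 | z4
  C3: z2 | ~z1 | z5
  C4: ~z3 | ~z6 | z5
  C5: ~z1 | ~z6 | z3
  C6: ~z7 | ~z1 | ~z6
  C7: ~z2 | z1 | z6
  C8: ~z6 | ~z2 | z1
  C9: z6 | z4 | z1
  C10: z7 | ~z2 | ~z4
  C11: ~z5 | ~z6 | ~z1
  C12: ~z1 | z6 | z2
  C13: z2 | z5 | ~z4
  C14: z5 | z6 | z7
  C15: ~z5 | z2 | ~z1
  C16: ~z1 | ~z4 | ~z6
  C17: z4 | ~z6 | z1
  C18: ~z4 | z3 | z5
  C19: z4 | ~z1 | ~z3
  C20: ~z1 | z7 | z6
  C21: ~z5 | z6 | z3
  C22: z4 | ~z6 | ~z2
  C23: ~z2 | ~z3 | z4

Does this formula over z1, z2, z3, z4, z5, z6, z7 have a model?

Satisfiable

Suppose z3 = 1.
Suppose z6 = 0.
Unit clause (~z2) forces z2 = 0.
Unit clause (~z1) forces z1 = 0.
Unit clause (z4) forces z4 = 1.
Unit clause (z5) forces z5 = 1.
Every clause is now satisfied; z7 is unconstrained.
A satisfying assignment: z1: 0,  z2: 0,  z3: 1,  z4: 1,  z5: 1,  z6: 0,  z7: 1.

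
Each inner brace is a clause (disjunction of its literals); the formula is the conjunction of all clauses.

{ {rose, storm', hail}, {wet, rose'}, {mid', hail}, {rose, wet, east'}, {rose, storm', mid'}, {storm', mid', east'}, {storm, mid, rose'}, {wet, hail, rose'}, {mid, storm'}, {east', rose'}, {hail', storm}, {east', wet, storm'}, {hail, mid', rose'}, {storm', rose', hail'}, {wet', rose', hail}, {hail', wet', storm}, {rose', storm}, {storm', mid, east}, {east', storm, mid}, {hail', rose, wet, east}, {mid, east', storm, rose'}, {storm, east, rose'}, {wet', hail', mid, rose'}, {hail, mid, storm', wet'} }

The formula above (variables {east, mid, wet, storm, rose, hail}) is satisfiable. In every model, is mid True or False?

False

Suppose mid = 1.
The clause (hail) is unit, so hail = 1.
The clause (storm) is unit, so storm = 1.
The clause (rose) is unit, so rose = 1.
That conflicts with the unit clause (rose').
So every satisfying assignment has mid = False.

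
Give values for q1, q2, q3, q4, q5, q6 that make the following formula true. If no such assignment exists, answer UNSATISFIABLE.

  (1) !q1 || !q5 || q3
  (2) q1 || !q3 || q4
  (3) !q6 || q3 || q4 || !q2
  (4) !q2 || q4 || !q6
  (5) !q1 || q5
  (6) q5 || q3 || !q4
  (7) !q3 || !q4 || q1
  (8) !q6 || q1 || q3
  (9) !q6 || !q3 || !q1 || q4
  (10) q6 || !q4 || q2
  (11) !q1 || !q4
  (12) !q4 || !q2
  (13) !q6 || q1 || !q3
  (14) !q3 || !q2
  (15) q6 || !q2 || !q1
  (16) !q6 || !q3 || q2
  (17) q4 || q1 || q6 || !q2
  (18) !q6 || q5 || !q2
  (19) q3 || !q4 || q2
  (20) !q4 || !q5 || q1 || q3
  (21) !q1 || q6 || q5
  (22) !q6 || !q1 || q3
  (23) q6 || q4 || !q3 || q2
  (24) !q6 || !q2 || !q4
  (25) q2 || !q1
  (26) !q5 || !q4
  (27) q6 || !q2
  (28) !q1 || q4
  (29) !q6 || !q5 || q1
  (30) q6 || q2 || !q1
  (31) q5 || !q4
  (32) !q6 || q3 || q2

q1: false,  q2: false,  q3: false,  q4: false,  q5: false,  q6: false

Try q1 = false.
Try q3 = false.
Unit clause (!q6) forces q6 = false.
Unit clause (!q2) forces q2 = false.
Unit clause (!q4) forces q4 = false.
No clause remains; q5 is free.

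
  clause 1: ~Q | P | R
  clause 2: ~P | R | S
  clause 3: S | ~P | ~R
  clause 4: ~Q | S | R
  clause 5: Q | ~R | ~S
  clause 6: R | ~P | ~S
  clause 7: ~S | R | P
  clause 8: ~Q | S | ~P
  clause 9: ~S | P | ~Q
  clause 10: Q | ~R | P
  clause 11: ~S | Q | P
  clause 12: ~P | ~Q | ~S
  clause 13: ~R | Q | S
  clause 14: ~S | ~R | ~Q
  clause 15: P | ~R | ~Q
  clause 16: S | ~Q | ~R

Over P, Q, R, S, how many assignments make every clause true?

There are 2^4 = 16 truth assignments over (P, Q, R, S).
Check each against the 16 clauses (columns in the order P, Q, R, S):
  F F F F  ✓ satisfies all
  F F F T  ✗ fails (~S | R | P)
  F F T F  ✗ fails (Q | ~R | P)
  F F T T  ✗ fails (Q | ~R | ~S)
  F T F F  ✗ fails (~Q | P | R)
  F T F T  ✗ fails (~Q | P | R)
  F T T F  ✗ fails (P | ~R | ~Q)
  F T T T  ✗ fails (~S | P | ~Q)
  T F F F  ✗ fails (~P | R | S)
  T F F T  ✗ fails (R | ~P | ~S)
  T F T F  ✗ fails (S | ~P | ~R)
  T F T T  ✗ fails (Q | ~R | ~S)
  T T F F  ✗ fails (~P | R | S)
  T T F T  ✗ fails (R | ~P | ~S)
  T T T F  ✗ fails (S | ~P | ~R)
  T T T T  ✗ fails (~P | ~Q | ~S)
1 of the 16 rows is a model.

1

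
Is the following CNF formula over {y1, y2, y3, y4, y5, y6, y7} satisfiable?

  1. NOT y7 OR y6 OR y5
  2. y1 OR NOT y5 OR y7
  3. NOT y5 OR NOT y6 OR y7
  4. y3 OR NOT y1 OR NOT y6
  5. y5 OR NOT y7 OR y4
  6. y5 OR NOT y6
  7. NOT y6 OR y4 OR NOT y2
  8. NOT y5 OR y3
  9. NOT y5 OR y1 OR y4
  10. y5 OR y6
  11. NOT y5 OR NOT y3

Try y5 = true.
Unit clause (y3) forces y3 = true.
That conflicts with the unit clause (NOT y3).
Backtrack on y5: now try y5 = false.
Unit clause (NOT y6) forces y6 = false.
That conflicts with the unit clause (y6).
Either choice for y5 ends in contradiction.
No assignment satisfies every clause.

Unsatisfiable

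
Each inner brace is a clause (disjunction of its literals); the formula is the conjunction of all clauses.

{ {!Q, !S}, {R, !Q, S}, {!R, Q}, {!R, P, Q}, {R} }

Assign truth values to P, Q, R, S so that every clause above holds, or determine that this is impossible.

P ↦ true; Q ↦ true; R ↦ true; S ↦ false

Unit clause (R) forces R = true.
Unit clause (Q) forces Q = true.
Unit clause (!S) forces S = false.
No clause remains; P is free.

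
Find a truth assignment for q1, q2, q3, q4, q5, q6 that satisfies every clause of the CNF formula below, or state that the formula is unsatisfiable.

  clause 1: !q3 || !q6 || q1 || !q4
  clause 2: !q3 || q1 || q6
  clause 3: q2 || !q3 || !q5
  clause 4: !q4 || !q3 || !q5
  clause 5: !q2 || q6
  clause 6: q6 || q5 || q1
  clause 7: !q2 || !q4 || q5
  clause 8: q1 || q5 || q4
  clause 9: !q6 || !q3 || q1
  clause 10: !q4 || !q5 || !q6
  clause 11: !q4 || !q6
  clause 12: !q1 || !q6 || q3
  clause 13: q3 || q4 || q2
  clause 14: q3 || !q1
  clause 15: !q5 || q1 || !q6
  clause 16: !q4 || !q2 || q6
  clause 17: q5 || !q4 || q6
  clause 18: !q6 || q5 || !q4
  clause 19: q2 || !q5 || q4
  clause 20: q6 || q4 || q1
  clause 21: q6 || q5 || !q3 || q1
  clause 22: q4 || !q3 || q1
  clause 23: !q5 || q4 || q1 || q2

Case q2 = false:
Case q3 = true:
(!q5) alone gives q5 = false.
Case q1 = true:
Case q4 = false:
No clause remains; q6 is free.

q1=true,  q2=false,  q3=true,  q4=false,  q5=false,  q6=false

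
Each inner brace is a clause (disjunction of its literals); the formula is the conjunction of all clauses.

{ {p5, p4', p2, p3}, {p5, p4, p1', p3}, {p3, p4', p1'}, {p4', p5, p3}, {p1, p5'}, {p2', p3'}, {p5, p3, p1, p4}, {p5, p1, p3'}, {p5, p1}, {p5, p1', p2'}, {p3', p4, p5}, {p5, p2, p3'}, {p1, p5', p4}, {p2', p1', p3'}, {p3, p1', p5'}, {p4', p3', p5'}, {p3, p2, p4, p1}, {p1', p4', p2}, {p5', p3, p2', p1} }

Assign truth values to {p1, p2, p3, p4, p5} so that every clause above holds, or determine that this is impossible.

Suppose p1 = 1.
Suppose p3 = 1.
(p2') alone gives p2 = 0.
(p5) alone gives p5 = 1.
(p4') alone gives p4 = 0.
This assignment satisfies each clause.

p1: 1, p2: 0, p3: 1, p4: 0, p5: 1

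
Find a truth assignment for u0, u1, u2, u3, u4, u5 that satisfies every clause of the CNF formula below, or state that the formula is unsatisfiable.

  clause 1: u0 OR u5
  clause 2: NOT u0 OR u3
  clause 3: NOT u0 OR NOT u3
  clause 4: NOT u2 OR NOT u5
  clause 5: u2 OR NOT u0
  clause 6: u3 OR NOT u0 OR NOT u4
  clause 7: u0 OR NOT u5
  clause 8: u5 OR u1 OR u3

Branch on u0: set u0 = true.
(u3) alone gives u3 = true.
But (NOT u3) is also a unit clause — contradiction.
Undo u0 and try u0 = false.
(u5) alone gives u5 = true.
But (NOT u5) is also a unit clause — contradiction.
Either choice for u0 ends in contradiction.

UNSATISFIABLE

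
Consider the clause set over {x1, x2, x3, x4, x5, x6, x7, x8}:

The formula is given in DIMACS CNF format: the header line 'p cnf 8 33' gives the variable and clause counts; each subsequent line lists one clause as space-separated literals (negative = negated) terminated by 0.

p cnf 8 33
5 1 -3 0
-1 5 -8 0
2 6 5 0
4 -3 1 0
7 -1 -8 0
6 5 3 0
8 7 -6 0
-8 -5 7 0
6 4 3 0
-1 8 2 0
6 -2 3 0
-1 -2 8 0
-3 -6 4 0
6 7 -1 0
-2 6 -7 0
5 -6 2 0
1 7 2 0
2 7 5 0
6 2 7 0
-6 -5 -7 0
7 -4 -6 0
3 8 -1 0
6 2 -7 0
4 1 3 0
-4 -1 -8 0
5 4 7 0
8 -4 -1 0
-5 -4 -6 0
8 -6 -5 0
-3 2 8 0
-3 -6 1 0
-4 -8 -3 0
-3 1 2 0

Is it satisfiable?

Try x5 = False.
Try x1 = False.
The clause (¬x3) is unit, so x3 = False.
The clause (x6) is unit, so x6 = True.
The clause (x2) is unit, so x2 = True.
The clause (x4) is unit, so x4 = True.
The clause (x7) is unit, so x7 = True.
All clauses hold; x8 can take either value.
A satisfying assignment: x1: False,  x2: True,  x3: False,  x4: True,  x5: False,  x6: True,  x7: True,  x8: False.

Yes, satisfiable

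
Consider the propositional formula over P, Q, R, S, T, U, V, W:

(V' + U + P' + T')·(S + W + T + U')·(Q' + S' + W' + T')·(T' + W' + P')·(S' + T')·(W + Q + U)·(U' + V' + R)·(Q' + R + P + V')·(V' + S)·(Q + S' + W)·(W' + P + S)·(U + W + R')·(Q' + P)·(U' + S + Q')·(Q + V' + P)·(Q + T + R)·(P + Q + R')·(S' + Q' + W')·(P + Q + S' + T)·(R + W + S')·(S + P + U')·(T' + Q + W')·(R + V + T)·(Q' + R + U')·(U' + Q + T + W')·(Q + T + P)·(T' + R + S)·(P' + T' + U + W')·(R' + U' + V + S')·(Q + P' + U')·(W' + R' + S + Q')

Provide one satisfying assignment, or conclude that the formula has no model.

Try S = 1.
The clause (T') is unit, so T = 0.
Try Q = 0.
The clause (W) is unit, so W = 1.
The clause (R) is unit, so R = 1.
The clause (P) is unit, so P = 1.
The clause (U') is unit, so U = 0.
Every clause is now satisfied; V is unconstrained.

P: 1,  Q: 0,  R: 1,  S: 1,  T: 0,  U: 0,  V: 0,  W: 1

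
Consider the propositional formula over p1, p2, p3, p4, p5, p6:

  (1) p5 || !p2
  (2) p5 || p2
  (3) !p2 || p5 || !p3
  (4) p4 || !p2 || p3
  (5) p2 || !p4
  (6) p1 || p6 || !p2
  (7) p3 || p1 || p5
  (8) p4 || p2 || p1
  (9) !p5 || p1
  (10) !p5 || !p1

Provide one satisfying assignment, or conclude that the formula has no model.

UNSATISFIABLE

Branch on p5: set p5 = true.
Unit clause (p1) forces p1 = true.
But (!p1) is also a unit clause — contradiction.
So p5 must be the other value — set p5 = false.
Unit clause (!p2) forces p2 = false.
But (p2) is also a unit clause — contradiction.
Both values of p5 lead to a conflict.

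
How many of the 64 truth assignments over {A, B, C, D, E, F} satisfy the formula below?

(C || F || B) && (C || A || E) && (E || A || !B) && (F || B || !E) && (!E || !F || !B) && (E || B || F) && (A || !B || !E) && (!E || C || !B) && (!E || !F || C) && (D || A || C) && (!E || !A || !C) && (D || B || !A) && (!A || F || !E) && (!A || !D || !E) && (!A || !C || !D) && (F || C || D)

10

There are 2^6 = 64 truth assignments over (A, B, C, D, E, F).
Split on D. With D = true, the clauses containing D are satisfied and !D drops from the rest; 5 of the 2^5 = 32 assignments to the other variables satisfy what remains.
With D = false, by the same count on the reduced clause set, 5 assignments work.
Total: 5 + 5 = 10.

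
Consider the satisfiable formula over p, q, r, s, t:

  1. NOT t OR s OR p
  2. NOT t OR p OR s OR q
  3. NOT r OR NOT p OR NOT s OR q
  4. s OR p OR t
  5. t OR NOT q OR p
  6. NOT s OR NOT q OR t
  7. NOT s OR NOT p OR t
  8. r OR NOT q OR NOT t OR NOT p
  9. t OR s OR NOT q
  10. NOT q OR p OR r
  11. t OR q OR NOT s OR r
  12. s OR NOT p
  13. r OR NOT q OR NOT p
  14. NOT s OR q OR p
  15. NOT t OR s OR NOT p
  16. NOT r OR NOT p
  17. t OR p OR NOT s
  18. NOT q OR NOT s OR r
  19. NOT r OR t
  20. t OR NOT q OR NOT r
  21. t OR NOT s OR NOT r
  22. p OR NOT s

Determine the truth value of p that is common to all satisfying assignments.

True

Suppose p = false.
(NOT s) alone gives s = false.
(NOT t) alone gives t = false.
That conflicts with the unit clause (t).
So every satisfying assignment has p = True.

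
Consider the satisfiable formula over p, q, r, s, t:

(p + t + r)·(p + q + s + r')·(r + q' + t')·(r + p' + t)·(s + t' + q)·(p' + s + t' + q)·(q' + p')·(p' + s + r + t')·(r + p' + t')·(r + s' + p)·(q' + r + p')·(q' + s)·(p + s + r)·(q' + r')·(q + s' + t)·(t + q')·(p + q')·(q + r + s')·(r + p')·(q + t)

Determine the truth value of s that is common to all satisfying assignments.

True

Suppose s = 0.
Unit clause (q') forces q = 0.
Unit clause (t') forces t = 0.
That conflicts with the unit clause (t).
So every satisfying assignment has s = True.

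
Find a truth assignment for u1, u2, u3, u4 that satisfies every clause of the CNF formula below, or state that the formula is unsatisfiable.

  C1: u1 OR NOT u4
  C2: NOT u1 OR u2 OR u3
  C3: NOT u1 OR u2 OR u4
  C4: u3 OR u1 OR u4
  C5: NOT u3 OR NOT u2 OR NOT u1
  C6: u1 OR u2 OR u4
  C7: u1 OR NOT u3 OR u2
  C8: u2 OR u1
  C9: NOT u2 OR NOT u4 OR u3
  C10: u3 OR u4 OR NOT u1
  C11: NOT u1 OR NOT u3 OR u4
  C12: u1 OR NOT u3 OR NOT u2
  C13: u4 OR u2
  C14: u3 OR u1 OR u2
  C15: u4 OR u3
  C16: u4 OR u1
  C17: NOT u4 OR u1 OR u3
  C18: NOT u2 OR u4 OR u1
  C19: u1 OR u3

u1 ↦ true,  u2 ↦ false,  u3 ↦ true,  u4 ↦ true

Branch on u1: set u1 = true.
Branch on u2: set u2 = false.
(u3) alone gives u3 = true.
(u4) alone gives u4 = true.
Every clause now holds.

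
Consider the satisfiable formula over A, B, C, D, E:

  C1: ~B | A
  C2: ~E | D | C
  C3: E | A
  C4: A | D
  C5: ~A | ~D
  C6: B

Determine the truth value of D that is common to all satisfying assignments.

False

Suppose D = 1.
The clause (~A) is unit, so A = 0.
The clause (~B) is unit, so B = 0.
That conflicts with the unit clause (B).
So every satisfying assignment has D = False.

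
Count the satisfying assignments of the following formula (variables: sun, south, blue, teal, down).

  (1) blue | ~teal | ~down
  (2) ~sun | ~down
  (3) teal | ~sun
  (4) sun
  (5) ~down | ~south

There are 2^5 = 32 truth assignments over (sun, south, blue, teal, down).
Split on south. With south = 1, the clauses containing south are satisfied and ~south drops from the rest; 2 of the 2^4 = 16 assignments to the other variables satisfy what remains.
With south = 0, by the same count on the reduced clause set, 2 assignments work.
Total: 2 + 2 = 4.

4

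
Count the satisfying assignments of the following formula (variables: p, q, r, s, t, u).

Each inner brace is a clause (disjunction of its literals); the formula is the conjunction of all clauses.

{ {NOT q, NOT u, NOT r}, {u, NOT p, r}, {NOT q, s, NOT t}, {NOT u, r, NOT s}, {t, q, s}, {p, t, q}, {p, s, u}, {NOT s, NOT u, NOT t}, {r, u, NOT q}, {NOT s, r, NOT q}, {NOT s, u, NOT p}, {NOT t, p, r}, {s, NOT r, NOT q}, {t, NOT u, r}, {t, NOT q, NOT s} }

7

There are 2^6 = 64 truth assignments over (p, q, r, s, t, u).
Split on q. With q = true, the clauses containing q are satisfied and NOT q drops from the rest; 1 of the 2^5 = 32 assignments to the other variables satisfy what remains.
With q = false, by the same count on the reduced clause set, 6 assignments work.
(One model: p=F, q=F, r=T, s=F, t=T, u=T.)
Total: 1 + 6 = 7.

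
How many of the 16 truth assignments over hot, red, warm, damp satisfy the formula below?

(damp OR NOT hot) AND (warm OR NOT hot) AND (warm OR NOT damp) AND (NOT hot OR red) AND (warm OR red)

There are 2^4 = 16 truth assignments over (hot, red, warm, damp).
Split on damp. With damp = true, the clauses containing damp are satisfied and NOT damp drops from the rest; 3 of the 2^3 = 8 assignments to the other variables satisfy what remains.
With damp = false, by the same count on the reduced clause set, 3 assignments work.
Total: 3 + 3 = 6.

6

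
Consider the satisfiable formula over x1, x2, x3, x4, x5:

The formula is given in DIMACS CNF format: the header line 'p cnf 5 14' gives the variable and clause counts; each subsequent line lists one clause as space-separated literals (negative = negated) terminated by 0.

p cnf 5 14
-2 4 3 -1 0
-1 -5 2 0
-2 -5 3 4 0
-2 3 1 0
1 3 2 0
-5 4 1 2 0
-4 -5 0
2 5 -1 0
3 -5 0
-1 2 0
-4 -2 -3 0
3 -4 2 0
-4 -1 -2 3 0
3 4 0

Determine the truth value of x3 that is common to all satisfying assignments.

Suppose x3 = False.
Unit clause (¬x5) forces x5 = False.
Unit clause (x4) forces x4 = True.
Unit clause (x2) forces x2 = True.
Unit clause (x1) forces x1 = True.
That conflicts with the unit clause (¬x1).
So every satisfying assignment has x3 = True.

True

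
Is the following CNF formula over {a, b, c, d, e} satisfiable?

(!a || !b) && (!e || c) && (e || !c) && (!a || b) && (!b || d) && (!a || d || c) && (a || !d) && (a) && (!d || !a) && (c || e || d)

Unsatisfiable

Unit clause (a) forces a = true.
Unit clause (!b) forces b = false.
That conflicts with the unit clause (b).
No assignment satisfies every clause.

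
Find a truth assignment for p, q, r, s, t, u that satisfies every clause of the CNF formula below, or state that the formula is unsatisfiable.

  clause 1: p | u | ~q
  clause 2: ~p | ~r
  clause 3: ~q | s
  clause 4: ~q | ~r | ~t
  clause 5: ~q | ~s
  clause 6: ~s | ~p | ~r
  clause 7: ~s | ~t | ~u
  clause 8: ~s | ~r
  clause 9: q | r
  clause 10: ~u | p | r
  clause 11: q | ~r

UNSATISFIABLE

Case p = 0:
Case u = 1:
(r) alone gives r = 1.
(~s) alone gives s = 0.
(~q) alone gives q = 0.
But (q) is also a unit clause — contradiction.
Backtrack on u: now try u = 0.
(~q) alone gives q = 0.
(r) alone gives r = 1.
But (~r) is also a unit clause — contradiction.
Either choice for u ends in contradiction.
Backtrack on p: now try p = 1.
(~r) alone gives r = 0.
(q) alone gives q = 1.
(s) alone gives s = 1.
But (~s) is also a unit clause — contradiction.
Either choice for p ends in contradiction.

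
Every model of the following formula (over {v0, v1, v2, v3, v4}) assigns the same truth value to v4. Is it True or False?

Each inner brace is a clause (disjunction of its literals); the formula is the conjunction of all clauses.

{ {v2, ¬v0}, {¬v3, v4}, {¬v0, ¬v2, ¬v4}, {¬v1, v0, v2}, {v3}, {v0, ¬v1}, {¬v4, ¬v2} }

Suppose v4 = False.
The clause (¬v3) is unit, so v3 = False.
But (v3) is also a unit clause — contradiction.
So every satisfying assignment has v4 = True.

True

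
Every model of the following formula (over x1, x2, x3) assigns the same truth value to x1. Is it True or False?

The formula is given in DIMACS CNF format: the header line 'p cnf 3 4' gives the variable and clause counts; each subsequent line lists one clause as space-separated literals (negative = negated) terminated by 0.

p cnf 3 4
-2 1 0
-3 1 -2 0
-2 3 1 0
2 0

True

Suppose x1 = False.
(¬x2) alone gives x2 = False.
That conflicts with the unit clause (x2).
So every satisfying assignment has x1 = True.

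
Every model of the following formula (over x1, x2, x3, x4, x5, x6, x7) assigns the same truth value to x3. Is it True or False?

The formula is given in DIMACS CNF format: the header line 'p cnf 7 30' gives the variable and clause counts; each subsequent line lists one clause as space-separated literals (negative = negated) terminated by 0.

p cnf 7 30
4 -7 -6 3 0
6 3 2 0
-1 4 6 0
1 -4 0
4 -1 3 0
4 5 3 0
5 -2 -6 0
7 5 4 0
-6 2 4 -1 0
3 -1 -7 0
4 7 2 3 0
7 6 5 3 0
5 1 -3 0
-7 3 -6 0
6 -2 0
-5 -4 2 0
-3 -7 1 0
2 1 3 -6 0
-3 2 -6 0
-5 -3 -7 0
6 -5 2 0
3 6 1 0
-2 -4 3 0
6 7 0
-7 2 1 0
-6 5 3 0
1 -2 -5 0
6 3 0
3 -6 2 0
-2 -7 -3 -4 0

Suppose x3 = False.
(x6) alone gives x6 = True.
(¬x7) alone gives x7 = False.
(x5) alone gives x5 = True.
(x2) alone gives x2 = True.
(¬x4) alone gives x4 = False.
(¬x1) alone gives x1 = False.
That conflicts with the unit clause (x1).
So every satisfying assignment has x3 = True.

True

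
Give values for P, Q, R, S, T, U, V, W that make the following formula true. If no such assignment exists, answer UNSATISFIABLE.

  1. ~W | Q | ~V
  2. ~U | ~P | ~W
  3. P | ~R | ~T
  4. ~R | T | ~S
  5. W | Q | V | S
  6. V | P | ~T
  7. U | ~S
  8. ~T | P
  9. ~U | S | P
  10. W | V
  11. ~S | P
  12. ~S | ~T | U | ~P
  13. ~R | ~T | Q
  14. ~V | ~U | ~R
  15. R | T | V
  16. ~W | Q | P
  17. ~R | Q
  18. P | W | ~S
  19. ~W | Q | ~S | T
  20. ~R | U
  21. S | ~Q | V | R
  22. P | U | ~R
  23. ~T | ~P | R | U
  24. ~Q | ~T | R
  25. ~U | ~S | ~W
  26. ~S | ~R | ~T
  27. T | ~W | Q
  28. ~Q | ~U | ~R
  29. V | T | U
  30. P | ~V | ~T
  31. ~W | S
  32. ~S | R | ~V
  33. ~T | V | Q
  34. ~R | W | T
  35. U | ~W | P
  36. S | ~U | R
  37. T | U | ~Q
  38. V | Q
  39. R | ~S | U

P: 1,  Q: 0,  R: 0,  S: 0,  T: 0,  U: 0,  V: 1,  W: 0

Try U = 0.
Unit clause (~S) forces S = 0.
Unit clause (~R) forces R = 0.
Unit clause (~W) forces W = 0.
Unit clause (V) forces V = 1.
Try T = 0.
Unit clause (~Q) forces Q = 0.
All clauses hold; P can take either value.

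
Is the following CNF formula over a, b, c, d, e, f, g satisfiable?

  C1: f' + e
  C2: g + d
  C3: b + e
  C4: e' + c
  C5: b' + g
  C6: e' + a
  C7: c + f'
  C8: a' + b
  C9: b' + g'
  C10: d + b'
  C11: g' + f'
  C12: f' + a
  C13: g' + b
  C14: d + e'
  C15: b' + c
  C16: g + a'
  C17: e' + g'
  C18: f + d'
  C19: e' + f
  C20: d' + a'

No, unsatisfiable

Case f = 0:
Unit clause (d') forces d = 0.
Unit clause (g) forces g = 1.
Unit clause (b') forces b = 0.
That conflicts with the unit clause (b).
That branch fails; take f = 1 instead.
Unit clause (e) forces e = 1.
Unit clause (c) forces c = 1.
Unit clause (a) forces a = 1.
Unit clause (b) forces b = 1.
Unit clause (g) forces g = 1.
That conflicts with the unit clause (g').
Both values of f lead to a conflict.
No assignment satisfies every clause.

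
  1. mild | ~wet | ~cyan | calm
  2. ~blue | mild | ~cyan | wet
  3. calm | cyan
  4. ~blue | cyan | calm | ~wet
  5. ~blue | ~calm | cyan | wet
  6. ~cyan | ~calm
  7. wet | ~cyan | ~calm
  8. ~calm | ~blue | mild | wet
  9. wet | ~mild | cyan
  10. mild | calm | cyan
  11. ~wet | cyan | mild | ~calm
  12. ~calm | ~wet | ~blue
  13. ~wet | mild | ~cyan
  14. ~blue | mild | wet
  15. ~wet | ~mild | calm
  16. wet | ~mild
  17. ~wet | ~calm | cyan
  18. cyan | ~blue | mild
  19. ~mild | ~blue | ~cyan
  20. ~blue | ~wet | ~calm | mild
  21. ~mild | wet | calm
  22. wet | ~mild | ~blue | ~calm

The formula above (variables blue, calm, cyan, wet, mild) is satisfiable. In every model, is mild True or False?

Suppose mild = 1.
Unit clause (wet) forces wet = 1.
Unit clause (calm) forces calm = 1.
Unit clause (~cyan) forces cyan = 0.
That conflicts with the unit clause (cyan).
So every satisfying assignment has mild = False.

False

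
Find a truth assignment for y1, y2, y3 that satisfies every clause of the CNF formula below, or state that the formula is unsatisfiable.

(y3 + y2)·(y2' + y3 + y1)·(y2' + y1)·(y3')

y1 ↦ 1,  y2 ↦ 1,  y3 ↦ 0

Unit clause (y3') forces y3 = 0.
Unit clause (y2) forces y2 = 1.
Unit clause (y1) forces y1 = 1.
All clauses are satisfied.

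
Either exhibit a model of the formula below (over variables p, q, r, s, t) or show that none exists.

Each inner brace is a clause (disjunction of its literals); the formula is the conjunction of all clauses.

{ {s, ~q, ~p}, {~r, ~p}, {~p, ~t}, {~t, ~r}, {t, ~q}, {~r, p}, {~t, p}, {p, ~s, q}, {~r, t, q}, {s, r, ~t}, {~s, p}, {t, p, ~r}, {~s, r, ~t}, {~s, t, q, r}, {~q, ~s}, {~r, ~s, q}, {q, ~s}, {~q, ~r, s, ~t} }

Try r = 0.
Try p = 1.
(~t) alone gives t = 0.
(~q) alone gives q = 0.
(~s) alone gives s = 0.
Every clause now holds.

p ↦ 1; q ↦ 0; r ↦ 0; s ↦ 0; t ↦ 0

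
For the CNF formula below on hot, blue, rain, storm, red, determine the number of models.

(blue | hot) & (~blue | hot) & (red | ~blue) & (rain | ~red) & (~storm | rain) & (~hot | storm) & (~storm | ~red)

1

There are 2^5 = 32 truth assignments over (hot, blue, rain, storm, red).
Split on red. With red = 1, the clauses containing red are satisfied and ~red drops from the rest; 0 of the 2^4 = 16 assignments to the other variables satisfy what remains.
With red = 0, by the same count on the reduced clause set, 1 assignment works.
(One model: hot=T, blue=F, rain=T, storm=T, red=F.)
Total: 0 + 1 = 1.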